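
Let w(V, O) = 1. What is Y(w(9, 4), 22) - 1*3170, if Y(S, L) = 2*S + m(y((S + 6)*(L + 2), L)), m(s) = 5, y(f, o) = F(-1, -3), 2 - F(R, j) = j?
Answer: -3163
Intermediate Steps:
F(R, j) = 2 - j
y(f, o) = 5 (y(f, o) = 2 - 1*(-3) = 2 + 3 = 5)
Y(S, L) = 5 + 2*S (Y(S, L) = 2*S + 5 = 5 + 2*S)
Y(w(9, 4), 22) - 1*3170 = (5 + 2*1) - 1*3170 = (5 + 2) - 3170 = 7 - 3170 = -3163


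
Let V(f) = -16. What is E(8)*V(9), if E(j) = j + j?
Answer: -256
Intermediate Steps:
E(j) = 2*j
E(8)*V(9) = (2*8)*(-16) = 16*(-16) = -256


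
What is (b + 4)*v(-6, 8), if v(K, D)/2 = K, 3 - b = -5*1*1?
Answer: -144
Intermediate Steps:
b = 8 (b = 3 - (-5*1) = 3 - (-5) = 3 - 1*(-5) = 3 + 5 = 8)
v(K, D) = 2*K
(b + 4)*v(-6, 8) = (8 + 4)*(2*(-6)) = 12*(-12) = -144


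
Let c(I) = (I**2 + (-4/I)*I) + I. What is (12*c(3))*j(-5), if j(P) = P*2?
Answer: -960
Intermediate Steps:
c(I) = -4 + I + I**2 (c(I) = (I**2 - 4) + I = (-4 + I**2) + I = -4 + I + I**2)
j(P) = 2*P
(12*c(3))*j(-5) = (12*(-4 + 3 + 3**2))*(2*(-5)) = (12*(-4 + 3 + 9))*(-10) = (12*8)*(-10) = 96*(-10) = -960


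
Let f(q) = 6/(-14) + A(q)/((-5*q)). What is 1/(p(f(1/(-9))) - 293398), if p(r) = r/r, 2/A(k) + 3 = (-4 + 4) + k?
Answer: -1/293397 ≈ -3.4083e-6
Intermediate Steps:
A(k) = 2/(-3 + k) (A(k) = 2/(-3 + ((-4 + 4) + k)) = 2/(-3 + (0 + k)) = 2/(-3 + k))
f(q) = -3/7 - 2/(5*q*(-3 + q)) (f(q) = 6/(-14) + (2/(-3 + q))/((-5*q)) = 6*(-1/14) + (2/(-3 + q))*(-1/(5*q)) = -3/7 - 2/(5*q*(-3 + q)))
p(r) = 1
1/(p(f(1/(-9))) - 293398) = 1/(1 - 293398) = 1/(-293397) = -1/293397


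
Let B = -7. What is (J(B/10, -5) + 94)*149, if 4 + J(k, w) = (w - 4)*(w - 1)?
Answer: 21456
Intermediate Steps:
J(k, w) = -4 + (-1 + w)*(-4 + w) (J(k, w) = -4 + (w - 4)*(w - 1) = -4 + (-4 + w)*(-1 + w) = -4 + (-1 + w)*(-4 + w))
(J(B/10, -5) + 94)*149 = (-5*(-5 - 5) + 94)*149 = (-5*(-10) + 94)*149 = (50 + 94)*149 = 144*149 = 21456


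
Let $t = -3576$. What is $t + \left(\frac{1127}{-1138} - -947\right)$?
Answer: $- \frac{2992929}{1138} \approx -2630.0$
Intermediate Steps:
$t + \left(\frac{1127}{-1138} - -947\right) = -3576 + \left(\frac{1127}{-1138} - -947\right) = -3576 + \left(1127 \left(- \frac{1}{1138}\right) + 947\right) = -3576 + \left(- \frac{1127}{1138} + 947\right) = -3576 + \frac{1076559}{1138} = - \frac{2992929}{1138}$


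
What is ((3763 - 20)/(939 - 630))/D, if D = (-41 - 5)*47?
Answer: -3743/668058 ≈ -0.0056028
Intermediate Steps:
D = -2162 (D = -46*47 = -2162)
((3763 - 20)/(939 - 630))/D = ((3763 - 20)/(939 - 630))/(-2162) = (3743/309)*(-1/2162) = -3743/668058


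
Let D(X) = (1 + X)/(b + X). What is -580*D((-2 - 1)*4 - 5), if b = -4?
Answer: -9280/21 ≈ -441.90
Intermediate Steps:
D(X) = (1 + X)/(-4 + X)
-580*D((-2 - 1)*4 - 5) = -580*(1 + ((-2 - 1)*4 - 5))/(-4 + ((-2 - 1)*4 - 5)) = -580*(1 + (-3*4 - 5))/(-4 + (-3*4 - 5)) = -580*(1 + (-12 - 5))/(-4 + (-12 - 5)) = -580*(1 - 17)/(-4 - 17) = -580*(-16)/(-21) = -(-580)*(-16)/21 = -580*16/21 = -9280/21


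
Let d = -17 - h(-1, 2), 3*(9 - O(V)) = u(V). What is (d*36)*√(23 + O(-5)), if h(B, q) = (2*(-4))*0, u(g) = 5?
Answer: -204*√273 ≈ -3370.6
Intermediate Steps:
O(V) = 22/3 (O(V) = 9 - ⅓*5 = 9 - 5/3 = 22/3)
h(B, q) = 0 (h(B, q) = -8*0 = 0)
d = -17 (d = -17 - 1*0 = -17 + 0 = -17)
(d*36)*√(23 + O(-5)) = (-17*36)*√(23 + 22/3) = -204*√273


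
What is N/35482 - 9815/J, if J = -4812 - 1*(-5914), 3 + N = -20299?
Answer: -185314317/19550582 ≈ -9.4787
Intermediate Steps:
N = -20302 (N = -3 - 20299 = -20302)
J = 1102 (J = -4812 + 5914 = 1102)
N/35482 - 9815/J = -20302/35482 - 9815/1102 = -20302*1/35482 - 9815*1/1102 = -10151/17741 - 9815/1102 = -185314317/19550582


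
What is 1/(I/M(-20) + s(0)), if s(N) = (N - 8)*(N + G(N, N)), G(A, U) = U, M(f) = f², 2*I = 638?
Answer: 400/319 ≈ 1.2539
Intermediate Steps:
I = 319 (I = (½)*638 = 319)
s(N) = 2*N*(-8 + N) (s(N) = (N - 8)*(N + N) = (-8 + N)*(2*N) = 2*N*(-8 + N))
1/(I/M(-20) + s(0)) = 1/(319/((-20)²) + 2*0*(-8 + 0)) = 1/(319/400 + 2*0*(-8)) = 1/(319*(1/400) + 0) = 1/(319/400 + 0) = 1/(319/400) = 400/319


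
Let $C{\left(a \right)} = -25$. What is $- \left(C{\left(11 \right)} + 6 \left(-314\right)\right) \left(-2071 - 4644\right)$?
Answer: $-12818935$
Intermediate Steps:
$- \left(C{\left(11 \right)} + 6 \left(-314\right)\right) \left(-2071 - 4644\right) = - \left(-25 + 6 \left(-314\right)\right) \left(-2071 - 4644\right) = - \left(-25 - 1884\right) \left(-6715\right) = - \left(-1909\right) \left(-6715\right) = \left(-1\right) 12818935 = -12818935$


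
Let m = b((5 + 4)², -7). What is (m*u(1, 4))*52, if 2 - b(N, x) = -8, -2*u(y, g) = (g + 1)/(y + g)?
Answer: -260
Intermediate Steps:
u(y, g) = -(1 + g)/(2*(g + y)) (u(y, g) = -(g + 1)/(2*(y + g)) = -(1 + g)/(2*(g + y)))
b(N, x) = 10 (b(N, x) = 2 - 1*(-8) = 2 + 8 = 10)
m = 10
(m*u(1, 4))*52 = (10*((-1 - 1*4)/(2*(4 + 1))))*52 = (10*((½)*(-1 - 4)/5))*52 = (10*((½)*(⅕)*(-5)))*52 = (10*(-½))*52 = -5*52 = -260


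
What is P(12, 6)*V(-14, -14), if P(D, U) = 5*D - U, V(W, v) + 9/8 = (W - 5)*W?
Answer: 57213/4 ≈ 14303.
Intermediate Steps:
V(W, v) = -9/8 + W*(-5 + W) (V(W, v) = -9/8 + (W - 5)*W = -9/8 + (-5 + W)*W = -9/8 + W*(-5 + W))
P(D, U) = -U + 5*D
P(12, 6)*V(-14, -14) = (-1*6 + 5*12)*(-9/8 + (-14)² - 5*(-14)) = (-6 + 60)*(-9/8 + 196 + 70) = 54*(2119/8) = 57213/4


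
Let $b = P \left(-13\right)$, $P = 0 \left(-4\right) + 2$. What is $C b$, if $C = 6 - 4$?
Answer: $-52$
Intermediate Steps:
$P = 2$ ($P = 0 + 2 = 2$)
$b = -26$ ($b = 2 \left(-13\right) = -26$)
$C = 2$
$C b = 2 \left(-26\right) = -52$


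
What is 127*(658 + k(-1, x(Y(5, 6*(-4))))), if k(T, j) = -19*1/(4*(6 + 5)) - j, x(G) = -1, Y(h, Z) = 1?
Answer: 3680079/44 ≈ 83638.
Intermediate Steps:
k(T, j) = -19/44 - j (k(T, j) = -19/(4*11) - j = -19/44 - j)
127*(658 + k(-1, x(Y(5, 6*(-4))))) = 127*(658 + (-19/44 - 1*(-1))) = 127*(658 + (-19/44 + 1)) = 127*(658 + 25/44) = 127*(28977/44) = 3680079/44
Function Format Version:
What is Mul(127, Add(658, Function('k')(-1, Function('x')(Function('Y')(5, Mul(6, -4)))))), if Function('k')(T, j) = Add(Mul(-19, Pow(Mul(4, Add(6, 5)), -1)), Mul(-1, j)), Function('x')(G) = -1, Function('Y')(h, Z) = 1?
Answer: Rational(3680079, 44) ≈ 83638.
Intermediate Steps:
Function('k')(T, j) = Add(Rational(-19, 44), Mul(-1, j)) (Function('k')(T, j) = Add(Mul(-19, Pow(Mul(4, 11), -1)), Mul(-1, j)) = Add(Mul(-19, Pow(44, -1)), Mul(-1, j)) = Add(Mul(-19, Rational(1, 44)), Mul(-1, j)) = Add(Rational(-19, 44), Mul(-1, j)))
Mul(127, Add(658, Function('k')(-1, Function('x')(Function('Y')(5, Mul(6, -4)))))) = Mul(127, Add(658, Add(Rational(-19, 44), Mul(-1, -1)))) = Mul(127, Add(658, Add(Rational(-19, 44), 1))) = Mul(127, Add(658, Rational(25, 44))) = Mul(127, Rational(28977, 44)) = Rational(3680079, 44)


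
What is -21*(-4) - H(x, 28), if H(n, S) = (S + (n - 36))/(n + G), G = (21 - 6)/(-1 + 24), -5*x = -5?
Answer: 3353/38 ≈ 88.237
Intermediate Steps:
x = 1 (x = -⅕*(-5) = 1)
G = 15/23 ≈ 0.65217
H(n, S) = (-36 + S + n)/(15/23 + n) (H(n, S) = (S + (n - 36))/(n + 15/23) = (S + (-36 + n))/(15/23 + n) = (-36 + S + n)/(15/23 + n))
-21*(-4) - H(x, 28) = -21*(-4) - 23*(-36 + 28 + 1)/(15 + 23*1) = 84 - 23*(-7)/(15 + 23) = 84 - 23*(-7)/38 = 84 - 1*(-161/38) = 84 + 161/38 = 3353/38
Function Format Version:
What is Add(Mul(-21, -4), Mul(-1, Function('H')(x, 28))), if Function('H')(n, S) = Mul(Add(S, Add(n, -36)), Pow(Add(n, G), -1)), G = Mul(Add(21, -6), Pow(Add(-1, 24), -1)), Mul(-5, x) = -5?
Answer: Rational(3353, 38) ≈ 88.237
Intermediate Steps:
x = 1 (x = Mul(Rational(-1, 5), -5) = 1)
G = Rational(15, 23) (G = Mul(15, Pow(23, -1)) = Mul(15, Rational(1, 23)) = Rational(15, 23) ≈ 0.65217)
Function('H')(n, S) = Mul(Pow(Add(Rational(15, 23), n), -1), Add(-36, S, n)) (Function('H')(n, S) = Mul(Add(S, Add(n, -36)), Pow(Add(n, Rational(15, 23)), -1)) = Mul(Add(S, Add(-36, n)), Pow(Add(Rational(15, 23), n), -1)) = Mul(Add(-36, S, n), Pow(Add(Rational(15, 23), n), -1)) = Mul(Pow(Add(Rational(15, 23), n), -1), Add(-36, S, n)))
Add(Mul(-21, -4), Mul(-1, Function('H')(x, 28))) = Add(Mul(-21, -4), Mul(-1, Mul(23, Pow(Add(15, Mul(23, 1)), -1), Add(-36, 28, 1)))) = Add(84, Mul(-1, Mul(23, Pow(Add(15, 23), -1), -7))) = Add(84, Mul(-1, Mul(23, Pow(38, -1), -7))) = Add(84, Mul(-1, Mul(23, Rational(1, 38), -7))) = Add(84, Mul(-1, Rational(-161, 38))) = Add(84, Rational(161, 38)) = Rational(3353, 38)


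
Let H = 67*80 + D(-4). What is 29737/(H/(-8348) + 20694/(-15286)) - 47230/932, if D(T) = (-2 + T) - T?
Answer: -443581904275469/29667412350 ≈ -14952.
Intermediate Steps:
D(T) = -2
H = 5358 (H = 67*80 - 2 = 5360 - 2 = 5358)
29737/(H/(-8348) + 20694/(-15286)) - 47230/932 = 29737/(5358/(-8348) + 20694/(-15286)) - 47230/932 = 29737/(5358*(-1/8348) + 20694*(-1/15286)) - 47230*1/932 = 29737/(-2679/4174 - 10347/7643) - 23615/466 = 29737/(-63663975/31901882) - 23615/466 = 29737*(-31901882/63663975) - 23615/466 = -948666265034/63663975 - 23615/466 = -443581904275469/29667412350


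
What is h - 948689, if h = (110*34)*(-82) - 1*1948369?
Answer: -3203738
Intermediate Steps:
h = -2255049 (h = 3740*(-82) - 1948369 = -306680 - 1948369 = -2255049)
h - 948689 = -2255049 - 948689 = -3203738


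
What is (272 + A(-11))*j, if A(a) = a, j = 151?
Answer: 39411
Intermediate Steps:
(272 + A(-11))*j = (272 - 11)*151 = 261*151 = 39411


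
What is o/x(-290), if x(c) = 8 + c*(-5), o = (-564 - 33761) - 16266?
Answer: -50591/1458 ≈ -34.699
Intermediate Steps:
o = -50591 (o = -34325 - 16266 = -50591)
x(c) = 8 - 5*c
o/x(-290) = -50591/(8 - 5*(-290)) = -50591/(8 + 1450) = -50591/1458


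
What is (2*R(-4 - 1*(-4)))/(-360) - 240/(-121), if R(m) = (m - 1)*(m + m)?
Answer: 240/121 ≈ 1.9835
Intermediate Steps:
R(m) = 2*m*(-1 + m) (R(m) = (-1 + m)*(2*m) = 2*m*(-1 + m))
(2*R(-4 - 1*(-4)))/(-360) - 240/(-121) = (2*(2*(-4 - 1*(-4))*(-1 + (-4 - 1*(-4)))))/(-360) - 240/(-121) = (2*(2*(-4 + 4)*(-1 + (-4 + 4))))*(-1/360) - 240*(-1/121) = (2*(2*0*(-1 + 0)))*(-1/360) + 240/121 = (2*(2*0*(-1)))*(-1/360) + 240/121 = (2*0)*(-1/360) + 240/121 = 0*(-1/360) + 240/121 = 0 + 240/121 = 240/121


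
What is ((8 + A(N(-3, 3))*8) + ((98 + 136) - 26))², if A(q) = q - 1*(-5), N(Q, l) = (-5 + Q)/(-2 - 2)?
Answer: 73984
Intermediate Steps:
N(Q, l) = 5/4 - Q/4 (N(Q, l) = (-5 + Q)/(-4) = (-5 + Q)*(-¼) = 5/4 - Q/4)
A(q) = 5 + q (A(q) = q + 5 = 5 + q)
((8 + A(N(-3, 3))*8) + ((98 + 136) - 26))² = ((8 + (5 + (5/4 - ¼*(-3)))*8) + ((98 + 136) - 26))² = ((8 + (5 + (5/4 + ¾))*8) + (234 - 26))² = ((8 + (5 + 2)*8) + 208)² = ((8 + 7*8) + 208)² = ((8 + 56) + 208)² = (64 + 208)² = 272² = 73984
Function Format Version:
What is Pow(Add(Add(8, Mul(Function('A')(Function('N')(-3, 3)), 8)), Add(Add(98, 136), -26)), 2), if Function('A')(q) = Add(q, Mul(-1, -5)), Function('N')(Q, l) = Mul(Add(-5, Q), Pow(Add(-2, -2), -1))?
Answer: 73984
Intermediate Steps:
Function('N')(Q, l) = Add(Rational(5, 4), Mul(Rational(-1, 4), Q)) (Function('N')(Q, l) = Mul(Add(-5, Q), Pow(-4, -1)) = Mul(Add(-5, Q), Rational(-1, 4)) = Add(Rational(5, 4), Mul(Rational(-1, 4), Q)))
Function('A')(q) = Add(5, q) (Function('A')(q) = Add(q, 5) = Add(5, q))
Pow(Add(Add(8, Mul(Function('A')(Function('N')(-3, 3)), 8)), Add(Add(98, 136), -26)), 2) = Pow(Add(Add(8, Mul(Add(5, Add(Rational(5, 4), Mul(Rational(-1, 4), -3))), 8)), Add(Add(98, 136), -26)), 2) = Pow(Add(Add(8, Mul(Add(5, Add(Rational(5, 4), Rational(3, 4))), 8)), Add(234, -26)), 2) = Pow(Add(Add(8, Mul(Add(5, 2), 8)), 208), 2) = Pow(Add(Add(8, Mul(7, 8)), 208), 2) = Pow(Add(Add(8, 56), 208), 2) = Pow(Add(64, 208), 2) = Pow(272, 2) = 73984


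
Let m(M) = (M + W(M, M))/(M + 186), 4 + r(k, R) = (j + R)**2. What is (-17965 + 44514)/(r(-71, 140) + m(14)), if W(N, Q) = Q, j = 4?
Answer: 1327450/1036607 ≈ 1.2806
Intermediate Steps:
r(k, R) = -4 + (4 + R)**2
m(M) = 2*M/(186 + M) (m(M) = (M + M)/(M + 186) = (2*M)/(186 + M) = 2*M/(186 + M))
(-17965 + 44514)/(r(-71, 140) + m(14)) = (-17965 + 44514)/((-4 + (4 + 140)**2) + 2*14/(186 + 14)) = 26549/((-4 + 144**2) + 2*14/200) = 26549/((-4 + 20736) + 2*14*(1/200)) = 26549/(20732 + 7/50) = 26549/(1036607/50) = 26549*(50/1036607) = 1327450/1036607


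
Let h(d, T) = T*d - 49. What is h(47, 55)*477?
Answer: 1209672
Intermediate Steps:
h(d, T) = -49 + T*d
h(47, 55)*477 = (-49 + 55*47)*477 = (-49 + 2585)*477 = 2536*477 = 1209672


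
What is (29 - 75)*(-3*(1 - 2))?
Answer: -138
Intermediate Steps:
(29 - 75)*(-3*(1 - 2)) = -(-138)*(-1) = -46*3 = -138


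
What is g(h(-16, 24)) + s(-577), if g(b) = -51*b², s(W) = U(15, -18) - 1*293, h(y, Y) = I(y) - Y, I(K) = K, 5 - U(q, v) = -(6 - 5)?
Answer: -81887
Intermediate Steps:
U(q, v) = 6 (U(q, v) = 5 - (-1)*(6 - 5) = 5 - (-1) = 5 - 1*(-1) = 5 + 1 = 6)
h(y, Y) = y - Y
s(W) = -287 (s(W) = 6 - 1*293 = 6 - 293 = -287)
g(h(-16, 24)) + s(-577) = -51*(-16 - 1*24)² - 287 = -51*(-16 - 24)² - 287 = -51*(-40)² - 287 = -51*1600 - 287 = -81600 - 287 = -81887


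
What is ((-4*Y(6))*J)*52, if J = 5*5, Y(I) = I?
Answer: -31200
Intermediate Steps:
J = 25
((-4*Y(6))*J)*52 = (-4*6*25)*52 = -24*25*52 = -600*52 = -31200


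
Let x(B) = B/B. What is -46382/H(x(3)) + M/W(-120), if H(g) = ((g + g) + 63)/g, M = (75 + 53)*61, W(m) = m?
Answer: -151834/195 ≈ -778.64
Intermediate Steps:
x(B) = 1
M = 7808 (M = 128*61 = 7808)
H(g) = (63 + 2*g)/g (H(g) = (2*g + 63)/g = (63 + 2*g)/g)
-46382/H(x(3)) + M/W(-120) = -46382/(2 + 63/1) + 7808/(-120) = -46382/(2 + 63*1) + 7808*(-1/120) = -46382/(2 + 63) - 976/15 = -46382/65 - 976/15 = -151834/195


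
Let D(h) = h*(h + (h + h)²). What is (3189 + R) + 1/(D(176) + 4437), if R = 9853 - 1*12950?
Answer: 2009511565/21842517 ≈ 92.000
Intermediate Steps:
R = -3097 (R = 9853 - 12950 = -3097)
D(h) = h*(h + 4*h²) (D(h) = h*(h + (2*h)²) = h*(h + 4*h²))
(3189 + R) + 1/(D(176) + 4437) = (3189 - 3097) + 1/(176²*(1 + 4*176) + 4437) = 92 + 1/(30976*(1 + 704) + 4437) = 92 + 1/(30976*705 + 4437) = 92 + 1/(21838080 + 4437) = 92 + 1/21842517 = 2009511565/21842517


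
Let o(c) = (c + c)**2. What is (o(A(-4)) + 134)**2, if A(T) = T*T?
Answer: 1340964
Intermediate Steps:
A(T) = T**2
o(c) = 4*c**2 (o(c) = (2*c)**2 = 4*c**2)
(o(A(-4)) + 134)**2 = (4*((-4)**2)**2 + 134)**2 = (4*16**2 + 134)**2 = (4*256 + 134)**2 = (1024 + 134)**2 = 1158**2 = 1340964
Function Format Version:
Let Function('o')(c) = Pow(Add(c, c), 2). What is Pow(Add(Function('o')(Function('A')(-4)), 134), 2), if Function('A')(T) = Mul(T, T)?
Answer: 1340964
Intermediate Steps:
Function('A')(T) = Pow(T, 2)
Function('o')(c) = Mul(4, Pow(c, 2)) (Function('o')(c) = Pow(Mul(2, c), 2) = Mul(4, Pow(c, 2)))
Pow(Add(Function('o')(Function('A')(-4)), 134), 2) = Pow(Add(Mul(4, Pow(Pow(-4, 2), 2)), 134), 2) = Pow(Add(Mul(4, Pow(16, 2)), 134), 2) = Pow(Add(Mul(4, 256), 134), 2) = Pow(Add(1024, 134), 2) = Pow(1158, 2) = 1340964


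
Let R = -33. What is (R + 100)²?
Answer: 4489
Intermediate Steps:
(R + 100)² = (-33 + 100)² = 67² = 4489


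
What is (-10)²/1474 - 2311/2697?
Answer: -1568357/1987689 ≈ -0.78904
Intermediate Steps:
(-10)²/1474 - 2311/2697 = 100*(1/1474) - 2311*1/2697 = 50/737 - 2311/2697 = -1568357/1987689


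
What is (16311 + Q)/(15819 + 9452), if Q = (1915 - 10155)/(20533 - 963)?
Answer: 309901/480149 ≈ 0.64543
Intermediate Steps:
Q = -8/19 (Q = -8240/19570 = -8240*1/19570 = -8/19 ≈ -0.42105)
(16311 + Q)/(15819 + 9452) = (16311 - 8/19)/(15819 + 9452) = (309901/19)/25271 = (309901/19)*(1/25271) = 309901/480149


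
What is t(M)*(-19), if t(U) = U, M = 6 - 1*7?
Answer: 19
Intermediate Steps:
M = -1 (M = 6 - 7 = -1)
t(M)*(-19) = -1*(-19) = 19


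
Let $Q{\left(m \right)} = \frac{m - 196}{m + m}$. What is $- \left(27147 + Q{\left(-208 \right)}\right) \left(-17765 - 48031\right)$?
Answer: $\frac{46441925661}{26} \approx 1.7862 \cdot 10^{9}$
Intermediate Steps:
$Q{\left(m \right)} = \frac{-196 + m}{2 m}$
$- \left(27147 + Q{\left(-208 \right)}\right) \left(-17765 - 48031\right) = - \left(27147 + \frac{-196 - 208}{2 \left(-208\right)}\right) \left(-17765 - 48031\right) = - \left(27147 + \frac{1}{2} \left(- \frac{1}{208}\right) \left(-404\right)\right) \left(-65796\right) = - \left(27147 + \frac{101}{104}\right) \left(-65796\right) = - \frac{2823389 \left(-65796\right)}{104} = \left(-1\right) \left(- \frac{46441925661}{26}\right) = \frac{46441925661}{26}$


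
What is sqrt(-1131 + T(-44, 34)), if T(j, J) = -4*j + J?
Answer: I*sqrt(921) ≈ 30.348*I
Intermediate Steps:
T(j, J) = J - 4*j
sqrt(-1131 + T(-44, 34)) = sqrt(-1131 + (34 - 4*(-44))) = sqrt(-1131 + (34 + 176)) = sqrt(-1131 + 210) = sqrt(-921) = I*sqrt(921)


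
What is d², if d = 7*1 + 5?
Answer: 144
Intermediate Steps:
d = 12 (d = 7 + 5 = 12)
d² = 12² = 144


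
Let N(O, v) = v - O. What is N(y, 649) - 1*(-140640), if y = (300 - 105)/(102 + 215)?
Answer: 44788418/317 ≈ 1.4129e+5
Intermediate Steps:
y = 195/317 ≈ 0.61514
N(y, 649) - 1*(-140640) = (649 - 1*195/317) - 1*(-140640) = (649 - 195/317) + 140640 = 205538/317 + 140640 = 44788418/317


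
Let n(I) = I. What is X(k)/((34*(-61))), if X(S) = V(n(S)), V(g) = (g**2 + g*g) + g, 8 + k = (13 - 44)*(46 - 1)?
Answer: -3795/2 ≈ -1897.5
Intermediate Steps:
k = -1403 (k = -8 + (13 - 44)*(46 - 1) = -8 - 31*45 = -8 - 1395 = -1403)
V(g) = g + 2*g**2 (V(g) = (g**2 + g**2) + g = 2*g**2 + g = g + 2*g**2)
X(S) = S*(1 + 2*S)
X(k)/((34*(-61))) = (-1403*(1 + 2*(-1403)))/((34*(-61))) = -1403*(1 - 2806)/(-2074) = -1403*(-2805)*(-1/2074) = 3935415*(-1/2074) = -3795/2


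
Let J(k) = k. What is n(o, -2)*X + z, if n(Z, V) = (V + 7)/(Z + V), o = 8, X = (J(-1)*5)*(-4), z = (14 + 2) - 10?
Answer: 68/3 ≈ 22.667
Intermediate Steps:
z = 6 (z = 16 - 10 = 6)
X = 20 (X = -1*5*(-4) = -5*(-4) = 20)
n(Z, V) = (7 + V)/(V + Z)
n(o, -2)*X + z = ((7 - 2)/(-2 + 8))*20 + 6 = (5/6)*20 + 6 = ((⅙)*5)*20 + 6 = (⅚)*20 + 6 = 50/3 + 6 = 68/3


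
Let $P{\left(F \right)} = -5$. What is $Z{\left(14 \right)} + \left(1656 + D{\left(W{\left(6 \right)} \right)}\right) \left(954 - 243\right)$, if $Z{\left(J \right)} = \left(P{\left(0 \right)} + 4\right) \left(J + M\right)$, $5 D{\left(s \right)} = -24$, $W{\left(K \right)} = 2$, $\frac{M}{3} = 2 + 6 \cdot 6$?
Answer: $\frac{5869376}{5} \approx 1.1739 \cdot 10^{6}$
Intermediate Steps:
$M = 114$ ($M = 3 \left(2 + 6 \cdot 6\right) = 3 \left(2 + 36\right) = 3 \cdot 38 = 114$)
$D{\left(s \right)} = - \frac{24}{5}$ ($D{\left(s \right)} = \frac{1}{5} \left(-24\right) = - \frac{24}{5}$)
$Z{\left(J \right)} = -114 - J$ ($Z{\left(J \right)} = \left(-5 + 4\right) \left(J + 114\right) = - (114 + J) = -114 - J$)
$Z{\left(14 \right)} + \left(1656 + D{\left(W{\left(6 \right)} \right)}\right) \left(954 - 243\right) = \left(-114 - 14\right) + \left(1656 - \frac{24}{5}\right) \left(954 - 243\right) = \left(-114 - 14\right) + \frac{8256}{5} \cdot 711 = -128 + \frac{5870016}{5} = \frac{5869376}{5}$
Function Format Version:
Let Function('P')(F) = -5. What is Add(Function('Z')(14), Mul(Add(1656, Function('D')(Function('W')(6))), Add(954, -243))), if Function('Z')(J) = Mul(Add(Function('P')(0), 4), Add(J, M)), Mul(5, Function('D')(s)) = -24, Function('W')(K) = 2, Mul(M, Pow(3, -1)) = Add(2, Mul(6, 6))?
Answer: Rational(5869376, 5) ≈ 1.1739e+6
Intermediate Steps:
M = 114 (M = Mul(3, Add(2, Mul(6, 6))) = Mul(3, Add(2, 36)) = Mul(3, 38) = 114)
Function('D')(s) = Rational(-24, 5) (Function('D')(s) = Mul(Rational(1, 5), -24) = Rational(-24, 5))
Function('Z')(J) = Add(-114, Mul(-1, J)) (Function('Z')(J) = Mul(Add(-5, 4), Add(J, 114)) = Mul(-1, Add(114, J)) = Add(-114, Mul(-1, J)))
Add(Function('Z')(14), Mul(Add(1656, Function('D')(Function('W')(6))), Add(954, -243))) = Add(Add(-114, Mul(-1, 14)), Mul(Add(1656, Rational(-24, 5)), Add(954, -243))) = Add(Add(-114, -14), Mul(Rational(8256, 5), 711)) = Add(-128, Rational(5870016, 5)) = Rational(5869376, 5)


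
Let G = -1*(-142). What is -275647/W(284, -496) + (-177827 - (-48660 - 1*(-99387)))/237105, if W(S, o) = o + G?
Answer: 21758791273/27978390 ≈ 777.70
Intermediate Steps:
G = 142
W(S, o) = 142 + o (W(S, o) = o + 142 = 142 + o)
-275647/W(284, -496) + (-177827 - (-48660 - 1*(-99387)))/237105 = -275647/(142 - 496) + (-177827 - (-48660 - 1*(-99387)))/237105 = -275647/(-354) + (-177827 - (-48660 + 99387))*(1/237105) = -275647*(-1/354) + (-177827 - 1*50727)*(1/237105) = 275647/354 + (-177827 - 50727)*(1/237105) = 275647/354 - 228554*1/237105 = 275647/354 - 228554/237105 = 21758791273/27978390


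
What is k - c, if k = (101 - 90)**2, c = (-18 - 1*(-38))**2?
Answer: -279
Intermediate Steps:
c = 400 (c = (-18 + 38)**2 = 20**2 = 400)
k = 121 (k = 11**2 = 121)
k - c = 121 - 1*400 = 121 - 400 = -279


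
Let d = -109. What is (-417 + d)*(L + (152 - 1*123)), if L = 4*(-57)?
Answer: 104674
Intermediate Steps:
L = -228
(-417 + d)*(L + (152 - 1*123)) = (-417 - 109)*(-228 + (152 - 1*123)) = -526*(-228 + (152 - 123)) = -526*(-228 + 29) = -526*(-199) = 104674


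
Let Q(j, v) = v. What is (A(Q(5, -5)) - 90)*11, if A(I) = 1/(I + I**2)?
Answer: -19789/20 ≈ -989.45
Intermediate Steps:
(A(Q(5, -5)) - 90)*11 = (1/((-5)*(1 - 5)) - 90)*11 = (-1/5/(-4) - 90)*11 = (-1/5*(-1/4) - 90)*11 = (1/20 - 90)*11 = -1799/20*11 = -19789/20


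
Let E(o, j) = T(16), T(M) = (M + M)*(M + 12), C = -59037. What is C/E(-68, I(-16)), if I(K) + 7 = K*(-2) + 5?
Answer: -59037/896 ≈ -65.890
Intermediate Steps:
I(K) = -2 - 2*K (I(K) = -7 + (K*(-2) + 5) = -7 + (-2*K + 5) = -7 + (5 - 2*K) = -2 - 2*K)
T(M) = 2*M*(12 + M) (T(M) = (2*M)*(12 + M) = 2*M*(12 + M))
E(o, j) = 896 (E(o, j) = 2*16*(12 + 16) = 2*16*28 = 896)
C/E(-68, I(-16)) = -59037/896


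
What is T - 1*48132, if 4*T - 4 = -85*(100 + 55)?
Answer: -205699/4 ≈ -51425.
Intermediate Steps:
T = -13171/4 (T = 1 + (-85*(100 + 55))/4 = 1 + (-85*155)/4 = 1 + (1/4)*(-13175) = 1 - 13175/4 = -13171/4 ≈ -3292.8)
T - 1*48132 = -13171/4 - 1*48132 = -13171/4 - 48132 = -205699/4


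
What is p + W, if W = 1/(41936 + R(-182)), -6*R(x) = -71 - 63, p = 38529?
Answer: 4849837878/125875 ≈ 38529.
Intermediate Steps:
R(x) = 67/3 (R(x) = -(-71 - 63)/6 = -⅙*(-134) = 67/3)
W = 3/125875 (W = 1/(41936 + 67/3) = 1/(125875/3) = 3/125875 ≈ 2.3833e-5)
p + W = 38529 + 3/125875 = 4849837878/125875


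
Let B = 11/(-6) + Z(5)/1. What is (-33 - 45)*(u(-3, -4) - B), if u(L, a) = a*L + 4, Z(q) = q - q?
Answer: -1391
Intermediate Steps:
Z(q) = 0
u(L, a) = 4 + L*a (u(L, a) = L*a + 4 = 4 + L*a)
B = -11/6 (B = 11/(-6) + 0/1 = 11*(-⅙) + 0*1 = -11/6 + 0 = -11/6 ≈ -1.8333)
(-33 - 45)*(u(-3, -4) - B) = (-33 - 45)*((4 - 3*(-4)) - 1*(-11/6)) = -78*((4 + 12) + 11/6) = -78*(16 + 11/6) = -78*107/6 = -1391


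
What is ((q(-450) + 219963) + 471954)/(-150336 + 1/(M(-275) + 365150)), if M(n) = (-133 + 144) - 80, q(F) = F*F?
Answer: -326534652777/54884817215 ≈ -5.9495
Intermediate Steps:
q(F) = F²
M(n) = -69 (M(n) = 11 - 80 = -69)
((q(-450) + 219963) + 471954)/(-150336 + 1/(M(-275) + 365150)) = (((-450)² + 219963) + 471954)/(-150336 + 1/(-69 + 365150)) = ((202500 + 219963) + 471954)/(-150336 + 1/365081) = (422463 + 471954)/(-150336 + 1/365081) = 894417/(-54884817215/365081) = 894417*(-365081/54884817215) = -326534652777/54884817215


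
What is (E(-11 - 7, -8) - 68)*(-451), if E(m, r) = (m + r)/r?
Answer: 116809/4 ≈ 29202.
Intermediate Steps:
E(m, r) = (m + r)/r
(E(-11 - 7, -8) - 68)*(-451) = (((-11 - 7) - 8)/(-8) - 68)*(-451) = (-(-18 - 8)/8 - 68)*(-451) = (-1/8*(-26) - 68)*(-451) = (13/4 - 68)*(-451) = -259/4*(-451) = 116809/4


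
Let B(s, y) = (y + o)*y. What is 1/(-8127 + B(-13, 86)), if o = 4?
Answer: -1/387 ≈ -0.0025840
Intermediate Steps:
B(s, y) = y*(4 + y) (B(s, y) = (y + 4)*y = (4 + y)*y = y*(4 + y))
1/(-8127 + B(-13, 86)) = 1/(-8127 + 86*(4 + 86)) = 1/(-8127 + 86*90) = 1/(-8127 + 7740) = 1/(-387) = -1/387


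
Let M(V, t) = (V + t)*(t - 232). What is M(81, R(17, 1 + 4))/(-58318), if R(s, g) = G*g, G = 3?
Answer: 10416/29159 ≈ 0.35721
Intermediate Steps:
R(s, g) = 3*g
M(V, t) = (-232 + t)*(V + t) (M(V, t) = (V + t)*(-232 + t) = (-232 + t)*(V + t))
M(81, R(17, 1 + 4))/(-58318) = ((3*(1 + 4))**2 - 232*81 - 696*(1 + 4) + 81*(3*(1 + 4)))/(-58318) = ((3*5)**2 - 18792 - 696*5 + 81*(3*5))*(-1/58318) = (15**2 - 18792 - 232*15 + 81*15)*(-1/58318) = (225 - 18792 - 3480 + 1215)*(-1/58318) = -20832*(-1/58318) = 10416/29159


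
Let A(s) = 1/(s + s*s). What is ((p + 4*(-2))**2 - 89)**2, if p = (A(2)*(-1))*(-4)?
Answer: 100489/81 ≈ 1240.6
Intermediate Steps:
A(s) = 1/(s + s**2)
p = 2/3 (p = ((1/(2*(1 + 2)))*(-1))*(-4) = (((1/2)/3)*(-1))*(-4) = (((1/2)*(1/3))*(-1))*(-4) = ((1/6)*(-1))*(-4) = -1/6*(-4) = 2/3 ≈ 0.66667)
((p + 4*(-2))**2 - 89)**2 = ((2/3 + 4*(-2))**2 - 89)**2 = ((2/3 - 8)**2 - 89)**2 = ((-22/3)**2 - 89)**2 = (484/9 - 89)**2 = (-317/9)**2 = 100489/81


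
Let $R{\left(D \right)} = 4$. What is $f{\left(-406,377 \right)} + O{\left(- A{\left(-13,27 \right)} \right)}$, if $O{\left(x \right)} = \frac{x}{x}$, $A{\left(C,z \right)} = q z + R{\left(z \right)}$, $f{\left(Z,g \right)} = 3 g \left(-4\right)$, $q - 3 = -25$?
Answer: $-4523$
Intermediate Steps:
$q = -22$ ($q = 3 - 25 = -22$)
$f{\left(Z,g \right)} = - 12 g$
$A{\left(C,z \right)} = 4 - 22 z$ ($A{\left(C,z \right)} = - 22 z + 4 = 4 - 22 z$)
$O{\left(x \right)} = 1$
$f{\left(-406,377 \right)} + O{\left(- A{\left(-13,27 \right)} \right)} = \left(-12\right) 377 + 1 = -4524 + 1 = -4523$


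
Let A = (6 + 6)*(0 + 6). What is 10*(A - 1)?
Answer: 710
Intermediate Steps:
A = 72 (A = 12*6 = 72)
10*(A - 1) = 10*(72 - 1) = 10*71 = 710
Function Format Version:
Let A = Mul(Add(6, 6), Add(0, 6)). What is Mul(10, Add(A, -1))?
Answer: 710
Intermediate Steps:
A = 72 (A = Mul(12, 6) = 72)
Mul(10, Add(A, -1)) = Mul(10, Add(72, -1)) = Mul(10, 71) = 710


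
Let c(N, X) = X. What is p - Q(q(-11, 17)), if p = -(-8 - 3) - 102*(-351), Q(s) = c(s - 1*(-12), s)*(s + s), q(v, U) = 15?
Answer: 35363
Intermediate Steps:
Q(s) = 2*s**2 (Q(s) = s*(s + s) = s*(2*s) = 2*s**2)
p = 35813 (p = -1*(-11) + 35802 = 11 + 35802 = 35813)
p - Q(q(-11, 17)) = 35813 - 2*15**2 = 35813 - 2*225 = 35813 - 1*450 = 35813 - 450 = 35363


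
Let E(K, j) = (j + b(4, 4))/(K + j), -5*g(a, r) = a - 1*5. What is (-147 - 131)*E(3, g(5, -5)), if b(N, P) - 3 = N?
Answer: -1946/3 ≈ -648.67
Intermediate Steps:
b(N, P) = 3 + N
g(a, r) = 1 - a/5 (g(a, r) = -(a - 1*5)/5 = -(a - 5)/5 = -(-5 + a)/5 = 1 - a/5)
E(K, j) = (7 + j)/(K + j) (E(K, j) = (j + (3 + 4))/(K + j) = (j + 7)/(K + j) = (7 + j)/(K + j))
(-147 - 131)*E(3, g(5, -5)) = (-147 - 131)*((7 + (1 - ⅕*5))/(3 + (1 - ⅕*5))) = -278*(7 + (1 - 1))/(3 + (1 - 1)) = -278*(7 + 0)/(3 + 0) = -278*7/3 = -1946/3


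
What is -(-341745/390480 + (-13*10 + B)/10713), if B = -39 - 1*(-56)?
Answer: 247015895/278880816 ≈ 0.88574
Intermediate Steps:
B = 17 (B = -39 + 56 = 17)
-(-341745/390480 + (-13*10 + B)/10713) = -(-341745/390480 + (-13*10 + 17)/10713) = -(-341745*1/390480 + (-130 + 17)*(1/10713)) = -(-22783/26032 - 113*1/10713) = -(-22783/26032 - 113/10713) = -1*(-247015895/278880816) = 247015895/278880816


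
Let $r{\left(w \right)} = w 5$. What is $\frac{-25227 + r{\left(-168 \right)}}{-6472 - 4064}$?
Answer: $\frac{8689}{3512} \approx 2.4741$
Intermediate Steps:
$r{\left(w \right)} = 5 w$
$\frac{-25227 + r{\left(-168 \right)}}{-6472 - 4064} = \frac{-25227 + 5 \left(-168\right)}{-6472 - 4064} = \frac{-25227 - 840}{-10536} = \left(-26067\right) \left(- \frac{1}{10536}\right) = \frac{8689}{3512}$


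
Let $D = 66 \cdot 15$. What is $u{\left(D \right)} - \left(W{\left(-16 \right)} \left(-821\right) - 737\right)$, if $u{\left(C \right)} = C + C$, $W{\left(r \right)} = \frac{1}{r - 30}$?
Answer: $\frac{124161}{46} \approx 2699.2$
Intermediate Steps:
$D = 990$
$W{\left(r \right)} = \frac{1}{-30 + r}$
$u{\left(C \right)} = 2 C$
$u{\left(D \right)} - \left(W{\left(-16 \right)} \left(-821\right) - 737\right) = 2 \cdot 990 - \left(\frac{1}{-30 - 16} \left(-821\right) - 737\right) = 1980 - \left(\frac{1}{-46} \left(-821\right) - 737\right) = 1980 - \left(\left(- \frac{1}{46}\right) \left(-821\right) - 737\right) = 1980 - \left(\frac{821}{46} - 737\right) = 1980 - - \frac{33081}{46} = 1980 + \frac{33081}{46} = \frac{124161}{46}$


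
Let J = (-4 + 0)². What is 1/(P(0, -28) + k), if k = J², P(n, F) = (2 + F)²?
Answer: 1/932 ≈ 0.0010730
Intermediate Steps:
J = 16 (J = (-4)² = 16)
k = 256 (k = 16² = 256)
1/(P(0, -28) + k) = 1/((2 - 28)² + 256) = 1/((-26)² + 256) = 1/(676 + 256) = 1/932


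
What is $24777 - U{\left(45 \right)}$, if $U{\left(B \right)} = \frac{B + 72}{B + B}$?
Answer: $\frac{247757}{10} \approx 24776.0$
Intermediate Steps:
$U{\left(B \right)} = \frac{72 + B}{2 B}$
$24777 - U{\left(45 \right)} = 24777 - \frac{72 + 45}{2 \cdot 45} = 24777 - \frac{1}{2} \cdot \frac{1}{45} \cdot 117 = 24777 - \frac{13}{10} = \frac{247757}{10}$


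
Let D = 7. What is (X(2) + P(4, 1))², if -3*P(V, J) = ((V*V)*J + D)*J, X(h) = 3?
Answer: 196/9 ≈ 21.778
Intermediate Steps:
P(V, J) = -J*(7 + J*V²)/3 (P(V, J) = -((V*V)*J + 7)*J/3 = -(V²*J + 7)*J/3 = -(J*V² + 7)*J/3 = -(7 + J*V²)*J/3 = -J*(7 + J*V²)/3)
(X(2) + P(4, 1))² = (3 - ⅓*1*(7 + 1*4²))² = (3 - ⅓*1*(7 + 1*16))² = (3 - ⅓*1*(7 + 16))² = (3 - ⅓*1*23)² = (3 - 23/3)² = (-14/3)² = 196/9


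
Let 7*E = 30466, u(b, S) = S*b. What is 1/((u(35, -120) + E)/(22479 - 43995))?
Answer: -75306/533 ≈ -141.29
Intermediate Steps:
E = 30466/7 (E = (⅐)*30466 = 30466/7 ≈ 4352.3)
1/((u(35, -120) + E)/(22479 - 43995)) = 1/((-120*35 + 30466/7)/(22479 - 43995)) = 1/((-4200 + 30466/7)/(-21516)) = 1/((1066/7)*(-1/21516)) = 1/(-533/75306) = -75306/533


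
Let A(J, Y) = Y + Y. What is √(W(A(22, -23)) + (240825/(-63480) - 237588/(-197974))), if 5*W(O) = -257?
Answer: I*√111947503792424510/45534020 ≈ 7.348*I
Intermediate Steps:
A(J, Y) = 2*Y
W(O) = -257/5 (W(O) = (⅕)*(-257) = -257/5)
√(W(A(22, -23)) + (240825/(-63480) - 237588/(-197974))) = √(-257/5 + (240825/(-63480) - 237588/(-197974))) = √(-257/5 + (240825*(-1/63480) - 237588*(-1/197974))) = √(-257/5 + (-16055/4232 + 118794/98987)) = √(-257/5 - 1086500077/418912984) = √(-113093137273/2094564920) = I*√111947503792424510/45534020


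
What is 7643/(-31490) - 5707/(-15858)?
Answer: 14627684/124842105 ≈ 0.11717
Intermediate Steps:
7643/(-31490) - 5707/(-15858) = 7643*(-1/31490) - 5707*(-1/15858) = -7643/31490 + 5707/15858 = 14627684/124842105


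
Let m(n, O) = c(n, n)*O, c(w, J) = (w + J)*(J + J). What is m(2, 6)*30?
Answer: 2880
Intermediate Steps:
c(w, J) = 2*J*(J + w) (c(w, J) = (J + w)*(2*J) = 2*J*(J + w))
m(n, O) = 4*O*n**2 (m(n, O) = (2*n*(n + n))*O = (2*n*(2*n))*O = (4*n**2)*O = 4*O*n**2)
m(2, 6)*30 = (4*6*2**2)*30 = (4*6*4)*30 = 96*30 = 2880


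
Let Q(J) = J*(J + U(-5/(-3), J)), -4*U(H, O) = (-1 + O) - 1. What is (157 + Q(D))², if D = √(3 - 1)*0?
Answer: 24649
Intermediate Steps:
U(H, O) = ½ - O/4 (U(H, O) = -((-1 + O) - 1)/4 = -(-2 + O)/4 = ½ - O/4)
D = 0 (D = √2*0 = 0)
Q(J) = J*(½ + 3*J/4) (Q(J) = J*(J + (½ - J/4)) = J*(½ + 3*J/4))
(157 + Q(D))² = (157 + (¼)*0*(2 + 3*0))² = (157 + (¼)*0*(2 + 0))² = (157 + (¼)*0*2)² = (157 + 0)² = 157² = 24649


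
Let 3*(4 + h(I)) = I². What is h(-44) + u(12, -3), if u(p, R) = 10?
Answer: 1954/3 ≈ 651.33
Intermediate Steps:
h(I) = -4 + I²/3
h(-44) + u(12, -3) = (-4 + (⅓)*(-44)²) + 10 = (-4 + (⅓)*1936) + 10 = (-4 + 1936/3) + 10 = 1924/3 + 10 = 1954/3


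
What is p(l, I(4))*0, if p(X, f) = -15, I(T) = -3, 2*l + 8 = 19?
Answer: 0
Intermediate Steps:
l = 11/2 (l = -4 + (½)*19 = -4 + 19/2 = 11/2 ≈ 5.5000)
p(l, I(4))*0 = -15*0 = 0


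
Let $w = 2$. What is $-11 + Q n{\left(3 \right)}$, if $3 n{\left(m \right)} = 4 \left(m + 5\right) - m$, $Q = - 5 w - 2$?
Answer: $-127$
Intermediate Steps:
$Q = -12$ ($Q = \left(-5\right) 2 - 2 = -10 - 2 = -12$)
$n{\left(m \right)} = \frac{20}{3} + m$ ($n{\left(m \right)} = \frac{4 \left(m + 5\right) - m}{3} = \frac{4 \left(5 + m\right) - m}{3} = \frac{\left(20 + 4 m\right) - m}{3} = \frac{20 + 3 m}{3} = \frac{20}{3} + m$)
$-11 + Q n{\left(3 \right)} = -11 - 12 \left(\frac{20}{3} + 3\right) = -11 - 116 = -127$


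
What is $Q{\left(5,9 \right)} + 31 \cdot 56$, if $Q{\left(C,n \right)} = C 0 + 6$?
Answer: $1742$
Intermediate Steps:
$Q{\left(C,n \right)} = 6$ ($Q{\left(C,n \right)} = 0 + 6 = 6$)
$Q{\left(5,9 \right)} + 31 \cdot 56 = 6 + 31 \cdot 56 = 6 + 1736 = 1742$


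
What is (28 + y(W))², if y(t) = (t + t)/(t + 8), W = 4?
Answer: 7396/9 ≈ 821.78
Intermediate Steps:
y(t) = 2*t/(8 + t) (y(t) = (2*t)/(8 + t) = 2*t/(8 + t))
(28 + y(W))² = (28 + 2*4/(8 + 4))² = (28 + 2*4/12)² = (28 + 2*4*(1/12))² = (28 + ⅔)² = (86/3)² = 7396/9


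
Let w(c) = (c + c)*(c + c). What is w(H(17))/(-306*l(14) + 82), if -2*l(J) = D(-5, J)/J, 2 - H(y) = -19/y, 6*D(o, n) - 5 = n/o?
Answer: 1573040/3479849 ≈ 0.45204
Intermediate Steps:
D(o, n) = ⅚ + n/(6*o) (D(o, n) = ⅚ + (n/o)/6 = ⅚ + n/(6*o))
H(y) = 2 + 19/y (H(y) = 2 - (-19)/y = 2 + 19/y)
w(c) = 4*c² (w(c) = (2*c)*(2*c) = 4*c²)
l(J) = -(⅚ - J/30)/(2*J) (l(J) = -(⅙)*(J + 5*(-5))/(-5)/(2*J) = -(⅙)*(-⅕)*(J - 25)/(2*J) = -(⅙)*(-⅕)*(-25 + J)/(2*J) = -(⅚ - J/30)/(2*J))
w(H(17))/(-306*l(14) + 82) = (4*(2 + 19/17)²)/(-51*(-25 + 14)/(10*14) + 82) = (4*(2 + 19*(1/17))²)/(-51*(-11)/(10*14) + 82) = (4*(2 + 19/17)²)/(-306*(-11/840) + 82) = (4*(53/17)²)/(561/140 + 82) = (4*(2809/289))/(12041/140) = (11236/289)*(140/12041) = 1573040/3479849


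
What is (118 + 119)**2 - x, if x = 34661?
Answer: 21508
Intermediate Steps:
(118 + 119)**2 - x = (118 + 119)**2 - 1*34661 = 237**2 - 34661 = 56169 - 34661 = 21508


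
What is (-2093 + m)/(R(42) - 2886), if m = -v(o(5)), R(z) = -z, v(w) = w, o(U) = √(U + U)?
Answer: 2093/2928 + √10/2928 ≈ 0.71590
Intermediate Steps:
o(U) = √2*√U (o(U) = √(2*U) = √2*√U)
m = -√10 (m = -√2*√5 = -√10 ≈ -3.1623)
(-2093 + m)/(R(42) - 2886) = (-2093 - √10)/(-1*42 - 2886) = (-2093 - √10)/(-42 - 2886) = (-2093 - √10)/(-2928) = (-2093 - √10)*(-1/2928) = 2093/2928 + √10/2928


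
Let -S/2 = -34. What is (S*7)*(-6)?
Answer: -2856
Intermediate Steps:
S = 68 (S = -2*(-34) = 68)
(S*7)*(-6) = (68*7)*(-6) = 476*(-6) = -2856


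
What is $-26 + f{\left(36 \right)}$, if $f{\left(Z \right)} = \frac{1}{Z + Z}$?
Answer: $- \frac{1871}{72} \approx -25.986$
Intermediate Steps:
$f{\left(Z \right)} = \frac{1}{2 Z}$
$-26 + f{\left(36 \right)} = -26 + \frac{1}{2 \cdot 36} = -26 + \frac{1}{2} \cdot \frac{1}{36} = -26 + \frac{1}{72} = - \frac{1871}{72}$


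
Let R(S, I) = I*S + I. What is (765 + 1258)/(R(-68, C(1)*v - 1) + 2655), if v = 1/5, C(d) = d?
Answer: 10115/13543 ≈ 0.74688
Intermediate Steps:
v = 1/5 (v = 1*(1/5) = 1/5 ≈ 0.20000)
R(S, I) = I + I*S
(765 + 1258)/(R(-68, C(1)*v - 1) + 2655) = (765 + 1258)/((1*(1/5) - 1)*(1 - 68) + 2655) = 2023/((1/5 - 1)*(-67) + 2655) = 2023/(-4/5*(-67) + 2655) = 2023/(268/5 + 2655) = 2023/(13543/5) = 2023*(5/13543) = 10115/13543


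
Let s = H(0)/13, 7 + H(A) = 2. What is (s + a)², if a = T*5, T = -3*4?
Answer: 616225/169 ≈ 3646.3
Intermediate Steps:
H(A) = -5 (H(A) = -7 + 2 = -5)
T = -12
s = -5/13 ≈ -0.38462
a = -60 (a = -12*5 = -60)
(s + a)² = (-5/13 - 60)² = (-785/13)² = 616225/169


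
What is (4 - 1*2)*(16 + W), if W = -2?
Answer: 28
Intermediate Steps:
(4 - 1*2)*(16 + W) = (4 - 1*2)*(16 - 2) = (4 - 2)*14 = 2*14 = 28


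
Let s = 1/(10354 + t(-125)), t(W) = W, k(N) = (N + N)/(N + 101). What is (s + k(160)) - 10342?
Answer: -27607477457/2669769 ≈ -10341.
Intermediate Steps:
k(N) = 2*N/(101 + N) (k(N) = (2*N)/(101 + N) = 2*N/(101 + N))
s = 1/10229 (s = 1/(10354 - 125) = 1/10229 ≈ 9.7761e-5)
(s + k(160)) - 10342 = (1/10229 + 2*160/(101 + 160)) - 10342 = (1/10229 + 2*160/261) - 10342 = (1/10229 + 2*160*(1/261)) - 10342 = (1/10229 + 320/261) - 10342 = 3273541/2669769 - 10342 = -27607477457/2669769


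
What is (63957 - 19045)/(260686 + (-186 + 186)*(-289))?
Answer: 22456/130343 ≈ 0.17228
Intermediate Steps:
(63957 - 19045)/(260686 + (-186 + 186)*(-289)) = 44912/(260686 + 0*(-289)) = 44912/(260686 + 0) = 44912/260686 = 44912*(1/260686) = 22456/130343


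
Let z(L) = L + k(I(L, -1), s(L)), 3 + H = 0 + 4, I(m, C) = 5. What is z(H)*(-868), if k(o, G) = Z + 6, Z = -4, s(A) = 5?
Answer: -2604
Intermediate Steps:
H = 1 (H = -3 + (0 + 4) = -3 + 4 = 1)
k(o, G) = 2 (k(o, G) = -4 + 6 = 2)
z(L) = 2 + L (z(L) = L + 2 = 2 + L)
z(H)*(-868) = (2 + 1)*(-868) = 3*(-868) = -2604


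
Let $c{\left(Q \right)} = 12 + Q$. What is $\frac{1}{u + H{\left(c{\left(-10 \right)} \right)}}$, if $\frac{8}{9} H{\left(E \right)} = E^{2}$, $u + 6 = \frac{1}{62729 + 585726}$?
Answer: $- \frac{1296910}{1945363} \approx -0.66667$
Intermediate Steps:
$u = - \frac{3890729}{648455}$ ($u = -6 + \frac{1}{62729 + 585726} = -6 + \frac{1}{648455} = - \frac{3890729}{648455} \approx -6.0$)
$H{\left(E \right)} = \frac{9 E^{2}}{8}$
$\frac{1}{u + H{\left(c{\left(-10 \right)} \right)}} = \frac{1}{- \frac{3890729}{648455} + \frac{9 \left(12 - 10\right)^{2}}{8}} = \frac{1}{- \frac{3890729}{648455} + \frac{9 \cdot 2^{2}}{8}} = \frac{1}{- \frac{3890729}{648455} + \frac{9}{8} \cdot 4} = \frac{1}{- \frac{3890729}{648455} + \frac{9}{2}} = \frac{1}{- \frac{1945363}{1296910}} = - \frac{1296910}{1945363}$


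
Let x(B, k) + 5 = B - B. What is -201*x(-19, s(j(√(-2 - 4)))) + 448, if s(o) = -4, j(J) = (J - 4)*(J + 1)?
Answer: 1453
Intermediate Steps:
j(J) = (1 + J)*(-4 + J) (j(J) = (-4 + J)*(1 + J) = (1 + J)*(-4 + J))
x(B, k) = -5 (x(B, k) = -5 + (B - B) = -5 + 0 = -5)
-201*x(-19, s(j(√(-2 - 4)))) + 448 = -201*(-5) + 448 = 1005 + 448 = 1453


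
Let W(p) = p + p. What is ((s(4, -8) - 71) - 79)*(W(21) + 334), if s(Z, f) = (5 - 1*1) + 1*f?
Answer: -57904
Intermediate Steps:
s(Z, f) = 4 + f (s(Z, f) = (5 - 1) + f = 4 + f)
W(p) = 2*p
((s(4, -8) - 71) - 79)*(W(21) + 334) = (((4 - 8) - 71) - 79)*(2*21 + 334) = ((-4 - 71) - 79)*(42 + 334) = (-75 - 79)*376 = -154*376 = -57904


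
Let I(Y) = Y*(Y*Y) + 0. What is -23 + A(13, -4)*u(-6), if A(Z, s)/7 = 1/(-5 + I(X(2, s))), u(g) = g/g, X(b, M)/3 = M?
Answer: -39866/1733 ≈ -23.004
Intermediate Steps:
X(b, M) = 3*M
I(Y) = Y³ (I(Y) = Y*Y² + 0 = Y³ + 0 = Y³)
u(g) = 1
A(Z, s) = 7/(-5 + 27*s³) (A(Z, s) = 7/(-5 + (3*s)³) = 7/(-5 + 27*s³))
-23 + A(13, -4)*u(-6) = -23 + (7/(-5 + 27*(-4)³))*1 = -23 + (7/(-5 + 27*(-64)))*1 = -23 + (7/(-5 - 1728))*1 = -23 + (7/(-1733))*1 = -23 + (7*(-1/1733))*1 = -23 - 7/1733*1 = -23 - 7/1733 = -39866/1733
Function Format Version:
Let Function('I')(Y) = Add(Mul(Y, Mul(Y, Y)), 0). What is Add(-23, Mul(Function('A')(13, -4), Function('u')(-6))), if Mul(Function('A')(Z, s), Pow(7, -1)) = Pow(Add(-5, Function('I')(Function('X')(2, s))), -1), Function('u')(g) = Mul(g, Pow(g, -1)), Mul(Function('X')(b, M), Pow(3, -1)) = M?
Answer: Rational(-39866, 1733) ≈ -23.004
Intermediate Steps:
Function('X')(b, M) = Mul(3, M)
Function('I')(Y) = Pow(Y, 3) (Function('I')(Y) = Add(Mul(Y, Pow(Y, 2)), 0) = Add(Pow(Y, 3), 0) = Pow(Y, 3))
Function('u')(g) = 1
Function('A')(Z, s) = Mul(7, Pow(Add(-5, Mul(27, Pow(s, 3))), -1)) (Function('A')(Z, s) = Mul(7, Pow(Add(-5, Pow(Mul(3, s), 3)), -1)) = Mul(7, Pow(Add(-5, Mul(27, Pow(s, 3))), -1)))
Add(-23, Mul(Function('A')(13, -4), Function('u')(-6))) = Add(-23, Mul(Mul(7, Pow(Add(-5, Mul(27, Pow(-4, 3))), -1)), 1)) = Add(-23, Mul(Mul(7, Pow(Add(-5, Mul(27, -64)), -1)), 1)) = Add(-23, Mul(Mul(7, Pow(Add(-5, -1728), -1)), 1)) = Add(-23, Mul(Mul(7, Pow(-1733, -1)), 1)) = Add(-23, Mul(Mul(7, Rational(-1, 1733)), 1)) = Add(-23, Mul(Rational(-7, 1733), 1)) = Add(-23, Rational(-7, 1733)) = Rational(-39866, 1733)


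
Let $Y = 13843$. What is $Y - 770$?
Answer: $13073$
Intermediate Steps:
$Y - 770 = 13843 - 770 = 13073$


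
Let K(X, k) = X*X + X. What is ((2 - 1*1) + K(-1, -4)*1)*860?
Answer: 860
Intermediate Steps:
K(X, k) = X + X**2 (K(X, k) = X**2 + X = X + X**2)
((2 - 1*1) + K(-1, -4)*1)*860 = ((2 - 1*1) - (1 - 1)*1)*860 = ((2 - 1) - 1*0*1)*860 = (1 + 0*1)*860 = (1 + 0)*860 = 1*860 = 860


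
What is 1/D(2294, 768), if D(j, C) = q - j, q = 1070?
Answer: -1/1224 ≈ -0.00081699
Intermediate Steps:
D(j, C) = 1070 - j
1/D(2294, 768) = 1/(1070 - 1*2294) = 1/(1070 - 2294) = 1/(-1224) = -1/1224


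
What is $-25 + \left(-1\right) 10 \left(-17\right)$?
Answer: $145$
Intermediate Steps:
$-25 + \left(-1\right) 10 \left(-17\right) = -25 - -170 = -25 + 170 = 145$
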